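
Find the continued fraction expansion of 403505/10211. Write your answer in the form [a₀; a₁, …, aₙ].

Apply division with remainder until the remainder is 0:
403505 ÷ 10211 → quotient 39, remainder 5276
10211 ÷ 5276 → quotient 1, remainder 4935
5276 ÷ 4935 → quotient 1, remainder 341
4935 ÷ 341 → quotient 14, remainder 161
341 ÷ 161 → quotient 2, remainder 19
161 ÷ 19 → quotient 8, remainder 9
19 ÷ 9 → quotient 2, remainder 1
9 ÷ 1 → quotient 9, remainder 0

[39; 1, 1, 14, 2, 8, 2, 9]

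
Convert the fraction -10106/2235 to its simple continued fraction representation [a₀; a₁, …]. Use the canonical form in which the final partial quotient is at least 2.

[-5; 2, 11, 48, 2]

Apply division with remainder until the remainder is 0:
⌊-10106/2235⌋ = -5, remainder 1069
⌊2235/1069⌋ = 2, remainder 97
⌊1069/97⌋ = 11, remainder 2
⌊97/2⌋ = 48, remainder 1
⌊2/1⌋ = 2, remainder 0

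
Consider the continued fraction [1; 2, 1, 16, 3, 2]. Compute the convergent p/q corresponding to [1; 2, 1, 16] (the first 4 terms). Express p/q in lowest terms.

a_0 = 1: 1/1
a_1 = 2: 3/2
a_2 = 1: 4/3
a_3 = 16: 67/50

67/50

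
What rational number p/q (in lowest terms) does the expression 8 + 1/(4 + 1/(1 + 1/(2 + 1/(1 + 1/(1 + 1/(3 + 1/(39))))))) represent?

Start with 39.
3 + 1/(39/1) = 3 + 1/39 = 118/39
1 + 1/(118/39) = 1 + 39/118 = 157/118
1 + 1/(157/118) = 1 + 118/157 = 275/157
2 + 1/(275/157) = 2 + 157/275 = 707/275
1 + 1/(707/275) = 1 + 275/707 = 982/707
4 + 1/(982/707) = 4 + 707/982 = 4635/982
8 + 1/(4635/982) = 8 + 982/4635 = 38062/4635

38062/4635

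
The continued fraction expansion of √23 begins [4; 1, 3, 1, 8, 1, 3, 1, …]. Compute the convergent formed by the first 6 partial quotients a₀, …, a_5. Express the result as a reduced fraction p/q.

235/49

a_0 = 4: 4/1
a_1 = 1: 5/1
a_2 = 3: 19/4
a_3 = 1: 24/5
a_4 = 8: 211/44
a_5 = 1: 235/49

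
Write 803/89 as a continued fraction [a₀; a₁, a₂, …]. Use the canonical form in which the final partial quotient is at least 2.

[9; 44, 2]

803 = 9·89 + 2, so a_0 = 9
89 = 44·2 + 1, so a_1 = 44
2 = 2·1 + 0, so a_2 = 2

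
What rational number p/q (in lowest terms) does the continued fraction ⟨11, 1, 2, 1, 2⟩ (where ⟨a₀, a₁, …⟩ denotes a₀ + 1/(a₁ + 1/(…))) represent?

129/11

Work from the innermost term outward:
Start with 2.
1 + 1/(2/1) = 1 + 1/2 = 3/2
2 + 1/(3/2) = 2 + 2/3 = 8/3
1 + 1/(8/3) = 1 + 3/8 = 11/8
11 + 1/(11/8) = 11 + 8/11 = 129/11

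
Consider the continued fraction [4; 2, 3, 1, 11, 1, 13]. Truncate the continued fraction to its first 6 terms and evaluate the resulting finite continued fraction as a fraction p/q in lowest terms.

511/115

Start with 1.
11 + 1/(1/1) = 11 + 1/1 = 12/1
1 + 1/(12/1) = 1 + 1/12 = 13/12
3 + 1/(13/12) = 3 + 12/13 = 51/13
2 + 1/(51/13) = 2 + 13/51 = 115/51
4 + 1/(115/51) = 4 + 51/115 = 511/115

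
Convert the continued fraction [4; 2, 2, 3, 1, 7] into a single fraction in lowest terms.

754/171

Start with 7.
1 + 1/(7/1) = 1 + 1/7 = 8/7
3 + 1/(8/7) = 3 + 7/8 = 31/8
2 + 1/(31/8) = 2 + 8/31 = 70/31
2 + 1/(70/31) = 2 + 31/70 = 171/70
4 + 1/(171/70) = 4 + 70/171 = 754/171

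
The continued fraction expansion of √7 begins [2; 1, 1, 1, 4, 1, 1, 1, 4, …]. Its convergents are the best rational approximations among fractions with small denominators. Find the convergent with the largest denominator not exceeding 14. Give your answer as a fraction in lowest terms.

List convergents until the denominator exceeds the bound:
a_0 = 2: 2/1  (≤ bound)
a_1 = 1: 3/1  (≤ bound)
a_2 = 1: 5/2  (≤ bound)
a_3 = 1: 8/3  (≤ bound)
a_4 = 4: 37/14  (≤ bound)
a_5 = 1: 45/17  (> 14, stop)

37/14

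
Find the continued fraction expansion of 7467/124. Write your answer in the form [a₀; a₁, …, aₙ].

[60; 4, 1, 1, 2, 5]

Run the Euclidean algorithm, recording each quotient:
7467 ÷ 124 → quotient 60, remainder 27
124 ÷ 27 → quotient 4, remainder 16
27 ÷ 16 → quotient 1, remainder 11
16 ÷ 11 → quotient 1, remainder 5
11 ÷ 5 → quotient 2, remainder 1
5 ÷ 1 → quotient 5, remainder 0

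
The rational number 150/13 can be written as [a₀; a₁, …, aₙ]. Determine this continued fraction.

Repeatedly divide and take the remainder:
⌊150/13⌋ = 11, remainder 7
⌊13/7⌋ = 1, remainder 6
⌊7/6⌋ = 1, remainder 1
⌊6/1⌋ = 6, remainder 0

[11; 1, 1, 6]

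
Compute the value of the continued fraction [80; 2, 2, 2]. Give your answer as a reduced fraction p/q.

a_0 = 80: 80/1
a_1 = 2: 161/2
a_2 = 2: 402/5
a_3 = 2: 965/12

965/12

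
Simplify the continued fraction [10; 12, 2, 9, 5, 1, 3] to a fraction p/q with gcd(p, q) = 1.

Starting at the tail and folding back:
Start with 3.
1 + 1/(3/1) = 1 + 1/3 = 4/3
5 + 1/(4/3) = 5 + 3/4 = 23/4
9 + 1/(23/4) = 9 + 4/23 = 211/23
2 + 1/(211/23) = 2 + 23/211 = 445/211
12 + 1/(445/211) = 12 + 211/445 = 5551/445
10 + 1/(5551/445) = 10 + 445/5551 = 55955/5551

55955/5551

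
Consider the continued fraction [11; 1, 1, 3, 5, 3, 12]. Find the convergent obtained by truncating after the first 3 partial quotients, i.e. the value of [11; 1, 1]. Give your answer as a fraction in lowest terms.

23/2

Compute successive convergents:
a_0 = 11: 11/1
a_1 = 1: 12/1
a_2 = 1: 23/2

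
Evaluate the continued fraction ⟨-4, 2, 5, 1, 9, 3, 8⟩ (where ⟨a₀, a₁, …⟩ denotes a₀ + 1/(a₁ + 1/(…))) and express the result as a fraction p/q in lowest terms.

a_0 = -4: -4/1
a_1 = 2: -7/2
a_2 = 5: -39/11
a_3 = 1: -46/13
a_4 = 9: -453/128
a_5 = 3: -1405/397
a_6 = 8: -11693/3304

-11693/3304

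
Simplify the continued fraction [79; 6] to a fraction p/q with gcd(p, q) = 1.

475/6

Collapse the nested fraction from the inside out:
Start with 6.
79 + 1/(6/1) = 79 + 1/6 = 475/6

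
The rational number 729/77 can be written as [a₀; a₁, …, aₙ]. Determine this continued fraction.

⌊729/77⌋ = 9, remainder 36
⌊77/36⌋ = 2, remainder 5
⌊36/5⌋ = 7, remainder 1
⌊5/1⌋ = 5, remainder 0

[9; 2, 7, 5]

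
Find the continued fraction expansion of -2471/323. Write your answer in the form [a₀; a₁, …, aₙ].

Repeatedly divide and take the remainder:
-2471 ÷ 323 → quotient -8, remainder 113
323 ÷ 113 → quotient 2, remainder 97
113 ÷ 97 → quotient 1, remainder 16
97 ÷ 16 → quotient 6, remainder 1
16 ÷ 1 → quotient 16, remainder 0

[-8; 2, 1, 6, 16]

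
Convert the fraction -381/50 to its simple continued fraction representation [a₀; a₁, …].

⌊-381/50⌋ = -8, remainder 19
⌊50/19⌋ = 2, remainder 12
⌊19/12⌋ = 1, remainder 7
⌊12/7⌋ = 1, remainder 5
⌊7/5⌋ = 1, remainder 2
⌊5/2⌋ = 2, remainder 1
⌊2/1⌋ = 2, remainder 0

[-8; 2, 1, 1, 1, 2, 2]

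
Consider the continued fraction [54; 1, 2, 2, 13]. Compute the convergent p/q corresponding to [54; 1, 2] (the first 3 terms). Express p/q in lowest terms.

Collapse the nested fraction from the inside out:
Start with 2.
1 + 1/(2/1) = 1 + 1/2 = 3/2
54 + 1/(3/2) = 54 + 2/3 = 164/3

164/3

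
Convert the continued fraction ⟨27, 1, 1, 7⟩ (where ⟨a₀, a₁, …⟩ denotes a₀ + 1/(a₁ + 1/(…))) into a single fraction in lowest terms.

413/15

Starting at the tail and folding back:
Start with 7.
1 + 1/(7/1) = 1 + 1/7 = 8/7
1 + 1/(8/7) = 1 + 7/8 = 15/8
27 + 1/(15/8) = 27 + 8/15 = 413/15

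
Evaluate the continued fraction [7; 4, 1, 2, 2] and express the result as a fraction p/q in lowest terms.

Start with 2.
2 + 1/(2/1) = 2 + 1/2 = 5/2
1 + 1/(5/2) = 1 + 2/5 = 7/5
4 + 1/(7/5) = 4 + 5/7 = 33/7
7 + 1/(33/7) = 7 + 7/33 = 238/33

238/33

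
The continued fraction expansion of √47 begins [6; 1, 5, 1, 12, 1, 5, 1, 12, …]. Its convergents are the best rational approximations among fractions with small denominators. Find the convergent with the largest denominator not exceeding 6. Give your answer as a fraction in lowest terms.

41/6

a_0 = 6: 6/1  (≤ bound)
a_1 = 1: 7/1  (≤ bound)
a_2 = 5: 41/6  (≤ bound)
a_3 = 1: 48/7  (> 6, stop)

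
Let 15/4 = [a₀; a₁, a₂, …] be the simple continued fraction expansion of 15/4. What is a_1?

Apply division with remainder until the remainder is 0:
⌊15/4⌋ = 3, remainder 3
⌊4/3⌋ = 1, remainder 1

1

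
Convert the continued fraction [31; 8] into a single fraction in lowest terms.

249/8

Start with 8.
31 + 1/(8/1) = 31 + 1/8 = 249/8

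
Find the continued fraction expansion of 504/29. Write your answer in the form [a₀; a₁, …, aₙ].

504 = 17·29 + 11, so a_0 = 17
29 = 2·11 + 7, so a_1 = 2
11 = 1·7 + 4, so a_2 = 1
7 = 1·4 + 3, so a_3 = 1
4 = 1·3 + 1, so a_4 = 1
3 = 3·1 + 0, so a_5 = 3

[17; 2, 1, 1, 1, 3]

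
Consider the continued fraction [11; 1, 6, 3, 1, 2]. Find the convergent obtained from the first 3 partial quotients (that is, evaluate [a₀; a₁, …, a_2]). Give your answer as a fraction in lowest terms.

Start with 6.
1 + 1/(6/1) = 1 + 1/6 = 7/6
11 + 1/(7/6) = 11 + 6/7 = 83/7

83/7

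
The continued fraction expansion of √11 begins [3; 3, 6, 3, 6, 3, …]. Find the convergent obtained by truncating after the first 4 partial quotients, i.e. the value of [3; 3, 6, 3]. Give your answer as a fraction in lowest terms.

199/60

Start with 3.
6 + 1/(3/1) = 6 + 1/3 = 19/3
3 + 1/(19/3) = 3 + 3/19 = 60/19
3 + 1/(60/19) = 3 + 19/60 = 199/60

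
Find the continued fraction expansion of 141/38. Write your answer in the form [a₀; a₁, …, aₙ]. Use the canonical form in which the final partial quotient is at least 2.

141 = 3·38 + 27, so a_0 = 3
38 = 1·27 + 11, so a_1 = 1
27 = 2·11 + 5, so a_2 = 2
11 = 2·5 + 1, so a_3 = 2
5 = 5·1 + 0, so a_4 = 5

[3; 1, 2, 2, 5]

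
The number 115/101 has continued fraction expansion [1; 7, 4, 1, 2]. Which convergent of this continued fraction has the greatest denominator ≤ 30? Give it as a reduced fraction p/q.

List convergents until the denominator exceeds the bound:
a_0 = 1: 1/1  (≤ bound)
a_1 = 7: 8/7  (≤ bound)
a_2 = 4: 33/29  (≤ bound)
a_3 = 1: 41/36  (> 30, stop)

33/29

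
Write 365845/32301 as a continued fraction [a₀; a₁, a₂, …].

[11; 3, 15, 14, 3, 1, 3, 3]

Repeatedly divide and take the remainder:
365845 = 11·32301 + 10534, so a_0 = 11
32301 = 3·10534 + 699, so a_1 = 3
10534 = 15·699 + 49, so a_2 = 15
699 = 14·49 + 13, so a_3 = 14
49 = 3·13 + 10, so a_4 = 3
13 = 1·10 + 3, so a_5 = 1
10 = 3·3 + 1, so a_6 = 3
3 = 3·1 + 0, so a_7 = 3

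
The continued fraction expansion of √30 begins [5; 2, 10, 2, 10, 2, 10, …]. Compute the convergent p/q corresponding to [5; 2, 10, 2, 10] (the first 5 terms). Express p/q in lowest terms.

2525/461

Collapse the nested fraction from the inside out:
Start with 10.
2 + 1/(10/1) = 2 + 1/10 = 21/10
10 + 1/(21/10) = 10 + 10/21 = 220/21
2 + 1/(220/21) = 2 + 21/220 = 461/220
5 + 1/(461/220) = 5 + 220/461 = 2525/461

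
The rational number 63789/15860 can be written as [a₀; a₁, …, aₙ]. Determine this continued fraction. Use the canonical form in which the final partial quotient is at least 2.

[4; 45, 2, 3, 1, 38]

63789 = 4·15860 + 349, so a_0 = 4
15860 = 45·349 + 155, so a_1 = 45
349 = 2·155 + 39, so a_2 = 2
155 = 3·39 + 38, so a_3 = 3
39 = 1·38 + 1, so a_4 = 1
38 = 38·1 + 0, so a_5 = 38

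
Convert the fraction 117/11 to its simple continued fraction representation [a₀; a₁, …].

Run the Euclidean algorithm, recording each quotient:
⌊117/11⌋ = 10, remainder 7
⌊11/7⌋ = 1, remainder 4
⌊7/4⌋ = 1, remainder 3
⌊4/3⌋ = 1, remainder 1
⌊3/1⌋ = 3, remainder 0

[10; 1, 1, 1, 3]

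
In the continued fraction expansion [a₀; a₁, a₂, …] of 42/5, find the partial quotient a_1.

42 ÷ 5 → quotient 8, remainder 2
5 ÷ 2 → quotient 2, remainder 1

2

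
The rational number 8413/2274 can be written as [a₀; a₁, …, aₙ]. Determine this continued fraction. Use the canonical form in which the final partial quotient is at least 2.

[3; 1, 2, 3, 28, 8]

Repeatedly divide and take the remainder:
8413 = 3·2274 + 1591, so a_0 = 3
2274 = 1·1591 + 683, so a_1 = 1
1591 = 2·683 + 225, so a_2 = 2
683 = 3·225 + 8, so a_3 = 3
225 = 28·8 + 1, so a_4 = 28
8 = 8·1 + 0, so a_5 = 8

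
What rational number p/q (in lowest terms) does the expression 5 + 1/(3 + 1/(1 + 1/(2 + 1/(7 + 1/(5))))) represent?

2193/416

Start with 5.
7 + 1/(5/1) = 7 + 1/5 = 36/5
2 + 1/(36/5) = 2 + 5/36 = 77/36
1 + 1/(77/36) = 1 + 36/77 = 113/77
3 + 1/(113/77) = 3 + 77/113 = 416/113
5 + 1/(416/113) = 5 + 113/416 = 2193/416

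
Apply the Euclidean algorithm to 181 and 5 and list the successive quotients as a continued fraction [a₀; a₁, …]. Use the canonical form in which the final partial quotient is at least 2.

Run the Euclidean algorithm, recording each quotient:
181 = 36·5 + 1, so a_0 = 36
5 = 5·1 + 0, so a_1 = 5

[36; 5]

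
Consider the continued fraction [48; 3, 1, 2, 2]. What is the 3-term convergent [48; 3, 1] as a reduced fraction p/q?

Starting at the tail and folding back:
Start with 1.
3 + 1/(1/1) = 3 + 1/1 = 4/1
48 + 1/(4/1) = 48 + 1/4 = 193/4

193/4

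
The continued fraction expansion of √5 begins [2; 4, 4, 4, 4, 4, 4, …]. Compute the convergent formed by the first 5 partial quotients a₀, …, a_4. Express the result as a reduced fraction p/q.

Work from the innermost term outward:
Start with 4.
4 + 1/(4/1) = 4 + 1/4 = 17/4
4 + 1/(17/4) = 4 + 4/17 = 72/17
4 + 1/(72/17) = 4 + 17/72 = 305/72
2 + 1/(305/72) = 2 + 72/305 = 682/305

682/305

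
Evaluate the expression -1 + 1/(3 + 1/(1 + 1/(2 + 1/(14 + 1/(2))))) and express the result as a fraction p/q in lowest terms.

Start with 2.
14 + 1/(2/1) = 14 + 1/2 = 29/2
2 + 1/(29/2) = 2 + 2/29 = 60/29
1 + 1/(60/29) = 1 + 29/60 = 89/60
3 + 1/(89/60) = 3 + 60/89 = 327/89
-1 + 1/(327/89) = -1 + 89/327 = -238/327

-238/327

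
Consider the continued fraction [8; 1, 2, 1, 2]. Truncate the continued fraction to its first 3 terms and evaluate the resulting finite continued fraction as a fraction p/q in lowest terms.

Start with 2.
1 + 1/(2/1) = 1 + 1/2 = 3/2
8 + 1/(3/2) = 8 + 2/3 = 26/3

26/3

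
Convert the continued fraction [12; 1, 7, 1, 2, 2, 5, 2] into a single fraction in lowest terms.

Start with 2.
5 + 1/(2/1) = 5 + 1/2 = 11/2
2 + 1/(11/2) = 2 + 2/11 = 24/11
2 + 1/(24/11) = 2 + 11/24 = 59/24
1 + 1/(59/24) = 1 + 24/59 = 83/59
7 + 1/(83/59) = 7 + 59/83 = 640/83
1 + 1/(640/83) = 1 + 83/640 = 723/640
12 + 1/(723/640) = 12 + 640/723 = 9316/723

9316/723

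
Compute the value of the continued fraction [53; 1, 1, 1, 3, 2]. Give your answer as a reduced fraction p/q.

Start with 2.
3 + 1/(2/1) = 3 + 1/2 = 7/2
1 + 1/(7/2) = 1 + 2/7 = 9/7
1 + 1/(9/7) = 1 + 7/9 = 16/9
1 + 1/(16/9) = 1 + 9/16 = 25/16
53 + 1/(25/16) = 53 + 16/25 = 1341/25

1341/25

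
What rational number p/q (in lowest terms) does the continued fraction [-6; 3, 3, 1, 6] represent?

a_0 = -6: -6/1
a_1 = 3: -17/3
a_2 = 3: -57/10
a_3 = 1: -74/13
a_4 = 6: -501/88

-501/88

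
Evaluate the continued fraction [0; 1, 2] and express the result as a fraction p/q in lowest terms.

Collapse the nested fraction from the inside out:
Start with 2.
1 + 1/(2/1) = 1 + 1/2 = 3/2
0 + 1/(3/2) = 0 + 2/3 = 2/3

2/3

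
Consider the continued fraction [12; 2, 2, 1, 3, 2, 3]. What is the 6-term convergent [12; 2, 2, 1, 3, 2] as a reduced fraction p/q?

Start with 2.
3 + 1/(2/1) = 3 + 1/2 = 7/2
1 + 1/(7/2) = 1 + 2/7 = 9/7
2 + 1/(9/7) = 2 + 7/9 = 25/9
2 + 1/(25/9) = 2 + 9/25 = 59/25
12 + 1/(59/25) = 12 + 25/59 = 733/59

733/59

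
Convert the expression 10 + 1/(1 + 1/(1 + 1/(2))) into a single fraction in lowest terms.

53/5

Compute successive convergents:
a_0 = 10: 10/1
a_1 = 1: 11/1
a_2 = 1: 21/2
a_3 = 2: 53/5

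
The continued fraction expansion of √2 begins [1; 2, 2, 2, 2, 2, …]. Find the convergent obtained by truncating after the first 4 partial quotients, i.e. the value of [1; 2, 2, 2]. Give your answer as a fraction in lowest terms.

a_0 = 1: 1/1
a_1 = 2: 3/2
a_2 = 2: 7/5
a_3 = 2: 17/12

17/12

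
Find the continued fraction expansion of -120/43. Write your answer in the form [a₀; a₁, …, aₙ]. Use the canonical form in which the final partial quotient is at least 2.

-120 ÷ 43 → quotient -3, remainder 9
43 ÷ 9 → quotient 4, remainder 7
9 ÷ 7 → quotient 1, remainder 2
7 ÷ 2 → quotient 3, remainder 1
2 ÷ 1 → quotient 2, remainder 0

[-3; 4, 1, 3, 2]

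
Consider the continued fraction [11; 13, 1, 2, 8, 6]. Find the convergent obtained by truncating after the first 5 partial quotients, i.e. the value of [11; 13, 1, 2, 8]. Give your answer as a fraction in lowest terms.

3787/342

Start with 8.
2 + 1/(8/1) = 2 + 1/8 = 17/8
1 + 1/(17/8) = 1 + 8/17 = 25/17
13 + 1/(25/17) = 13 + 17/25 = 342/25
11 + 1/(342/25) = 11 + 25/342 = 3787/342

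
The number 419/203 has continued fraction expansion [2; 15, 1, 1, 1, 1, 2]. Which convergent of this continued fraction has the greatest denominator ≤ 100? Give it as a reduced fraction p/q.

161/78

a_0 = 2: 2/1  (≤ bound)
a_1 = 15: 31/15  (≤ bound)
a_2 = 1: 33/16  (≤ bound)
a_3 = 1: 64/31  (≤ bound)
a_4 = 1: 97/47  (≤ bound)
a_5 = 1: 161/78  (≤ bound)
a_6 = 2: 419/203  (> 100, stop)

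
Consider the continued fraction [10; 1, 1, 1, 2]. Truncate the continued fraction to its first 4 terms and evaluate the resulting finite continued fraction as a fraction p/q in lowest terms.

Use the convergent recurrence hₖ = aₖ·hₖ₋₁ + hₖ₋₂ (and likewise for the denominators kₖ):
a_0 = 10: 10/1
a_1 = 1: 11/1
a_2 = 1: 21/2
a_3 = 1: 32/3

32/3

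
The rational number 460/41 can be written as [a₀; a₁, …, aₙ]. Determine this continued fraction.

⌊460/41⌋ = 11, remainder 9
⌊41/9⌋ = 4, remainder 5
⌊9/5⌋ = 1, remainder 4
⌊5/4⌋ = 1, remainder 1
⌊4/1⌋ = 4, remainder 0

[11; 4, 1, 1, 4]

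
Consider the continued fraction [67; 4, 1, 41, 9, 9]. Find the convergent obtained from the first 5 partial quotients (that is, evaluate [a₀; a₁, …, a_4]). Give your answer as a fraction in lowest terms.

Build up convergents one term at a time:
a_0 = 67: 67/1
a_1 = 4: 269/4
a_2 = 1: 336/5
a_3 = 41: 14045/209
a_4 = 9: 126741/1886

126741/1886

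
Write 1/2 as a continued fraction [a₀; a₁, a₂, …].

Apply division with remainder until the remainder is 0:
⌊1/2⌋ = 0, remainder 1
⌊2/1⌋ = 2, remainder 0

[0; 2]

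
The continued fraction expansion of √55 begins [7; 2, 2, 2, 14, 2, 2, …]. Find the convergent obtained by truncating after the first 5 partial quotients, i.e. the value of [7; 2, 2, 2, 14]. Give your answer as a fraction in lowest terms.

1283/173

a_0 = 7: 7/1
a_1 = 2: 15/2
a_2 = 2: 37/5
a_3 = 2: 89/12
a_4 = 14: 1283/173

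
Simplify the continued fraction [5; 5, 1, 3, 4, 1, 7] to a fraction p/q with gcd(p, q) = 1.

a_0 = 5: 5/1
a_1 = 5: 26/5
a_2 = 1: 31/6
a_3 = 3: 119/23
a_4 = 4: 507/98
a_5 = 1: 626/121
a_6 = 7: 4889/945

4889/945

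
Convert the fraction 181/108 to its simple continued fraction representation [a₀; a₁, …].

[1; 1, 2, 11, 1, 2]

181 ÷ 108 → quotient 1, remainder 73
108 ÷ 73 → quotient 1, remainder 35
73 ÷ 35 → quotient 2, remainder 3
35 ÷ 3 → quotient 11, remainder 2
3 ÷ 2 → quotient 1, remainder 1
2 ÷ 1 → quotient 2, remainder 0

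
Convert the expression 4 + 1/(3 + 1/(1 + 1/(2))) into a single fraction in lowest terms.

a_0 = 4: 4/1
a_1 = 3: 13/3
a_2 = 1: 17/4
a_3 = 2: 47/11

47/11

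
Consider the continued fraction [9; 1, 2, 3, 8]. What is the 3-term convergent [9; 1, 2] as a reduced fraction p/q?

29/3

Work from the innermost term outward:
Start with 2.
1 + 1/(2/1) = 1 + 1/2 = 3/2
9 + 1/(3/2) = 9 + 2/3 = 29/3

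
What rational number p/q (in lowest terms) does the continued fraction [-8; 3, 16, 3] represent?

-1151/150

a_0 = -8: -8/1
a_1 = 3: -23/3
a_2 = 16: -376/49
a_3 = 3: -1151/150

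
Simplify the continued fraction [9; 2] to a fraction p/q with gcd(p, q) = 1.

a_0 = 9: 9/1
a_1 = 2: 19/2

19/2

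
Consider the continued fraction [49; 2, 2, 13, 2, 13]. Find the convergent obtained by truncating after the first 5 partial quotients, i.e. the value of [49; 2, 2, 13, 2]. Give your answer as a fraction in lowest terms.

6867/139

Build up convergents one term at a time:
a_0 = 49: 49/1
a_1 = 2: 99/2
a_2 = 2: 247/5
a_3 = 13: 3310/67
a_4 = 2: 6867/139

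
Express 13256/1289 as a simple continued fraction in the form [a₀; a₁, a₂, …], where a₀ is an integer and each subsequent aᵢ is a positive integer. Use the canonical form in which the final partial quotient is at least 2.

[10; 3, 1, 1, 10, 1, 15]

Repeatedly divide and take the remainder:
⌊13256/1289⌋ = 10, remainder 366
⌊1289/366⌋ = 3, remainder 191
⌊366/191⌋ = 1, remainder 175
⌊191/175⌋ = 1, remainder 16
⌊175/16⌋ = 10, remainder 15
⌊16/15⌋ = 1, remainder 1
⌊15/1⌋ = 15, remainder 0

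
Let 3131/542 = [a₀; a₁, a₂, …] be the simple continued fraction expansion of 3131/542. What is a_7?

Repeatedly divide and take the remainder:
⌊3131/542⌋ = 5, remainder 421
⌊542/421⌋ = 1, remainder 121
⌊421/121⌋ = 3, remainder 58
⌊121/58⌋ = 2, remainder 5
⌊58/5⌋ = 11, remainder 3
⌊5/3⌋ = 1, remainder 2
⌊3/2⌋ = 1, remainder 1
⌊2/1⌋ = 2, remainder 0

2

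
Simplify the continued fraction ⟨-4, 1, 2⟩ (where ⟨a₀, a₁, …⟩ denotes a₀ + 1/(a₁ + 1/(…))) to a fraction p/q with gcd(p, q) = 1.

Collapse the nested fraction from the inside out:
Start with 2.
1 + 1/(2/1) = 1 + 1/2 = 3/2
-4 + 1/(3/2) = -4 + 2/3 = -10/3

-10/3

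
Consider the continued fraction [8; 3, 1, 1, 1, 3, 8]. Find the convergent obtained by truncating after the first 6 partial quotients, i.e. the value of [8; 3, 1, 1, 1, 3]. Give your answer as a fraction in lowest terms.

331/40

Compute successive convergents:
a_0 = 8: 8/1
a_1 = 3: 25/3
a_2 = 1: 33/4
a_3 = 1: 58/7
a_4 = 1: 91/11
a_5 = 3: 331/40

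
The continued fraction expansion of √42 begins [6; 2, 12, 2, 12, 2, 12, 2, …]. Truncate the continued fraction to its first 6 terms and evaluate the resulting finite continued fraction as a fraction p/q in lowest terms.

a_0 = 6: 6/1
a_1 = 2: 13/2
a_2 = 12: 162/25
a_3 = 2: 337/52
a_4 = 12: 4206/649
a_5 = 2: 8749/1350

8749/1350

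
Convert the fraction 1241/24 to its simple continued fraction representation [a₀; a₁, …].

[51; 1, 2, 2, 3]

1241 ÷ 24 → quotient 51, remainder 17
24 ÷ 17 → quotient 1, remainder 7
17 ÷ 7 → quotient 2, remainder 3
7 ÷ 3 → quotient 2, remainder 1
3 ÷ 1 → quotient 3, remainder 0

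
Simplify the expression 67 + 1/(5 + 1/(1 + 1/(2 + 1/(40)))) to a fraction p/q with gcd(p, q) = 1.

a_0 = 67: 67/1
a_1 = 5: 336/5
a_2 = 1: 403/6
a_3 = 2: 1142/17
a_4 = 40: 46083/686

46083/686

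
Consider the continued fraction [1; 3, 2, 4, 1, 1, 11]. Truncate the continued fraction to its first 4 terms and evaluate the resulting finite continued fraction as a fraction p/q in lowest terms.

Start with 4.
2 + 1/(4/1) = 2 + 1/4 = 9/4
3 + 1/(9/4) = 3 + 4/9 = 31/9
1 + 1/(31/9) = 1 + 9/31 = 40/31

40/31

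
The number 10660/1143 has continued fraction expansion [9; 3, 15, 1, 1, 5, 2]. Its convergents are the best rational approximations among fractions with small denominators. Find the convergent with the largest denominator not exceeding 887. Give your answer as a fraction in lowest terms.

a_0 = 9: 9/1  (≤ bound)
a_1 = 3: 28/3  (≤ bound)
a_2 = 15: 429/46  (≤ bound)
a_3 = 1: 457/49  (≤ bound)
a_4 = 1: 886/95  (≤ bound)
a_5 = 5: 4887/524  (≤ bound)
a_6 = 2: 10660/1143  (> 887, stop)

4887/524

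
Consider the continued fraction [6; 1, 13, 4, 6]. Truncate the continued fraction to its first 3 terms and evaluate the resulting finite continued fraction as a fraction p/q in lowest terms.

97/14

Build up convergents one term at a time:
a_0 = 6: 6/1
a_1 = 1: 7/1
a_2 = 13: 97/14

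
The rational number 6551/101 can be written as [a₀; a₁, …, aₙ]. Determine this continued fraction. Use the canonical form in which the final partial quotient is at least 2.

[64; 1, 6, 4, 1, 2]

⌊6551/101⌋ = 64, remainder 87
⌊101/87⌋ = 1, remainder 14
⌊87/14⌋ = 6, remainder 3
⌊14/3⌋ = 4, remainder 2
⌊3/2⌋ = 1, remainder 1
⌊2/1⌋ = 2, remainder 0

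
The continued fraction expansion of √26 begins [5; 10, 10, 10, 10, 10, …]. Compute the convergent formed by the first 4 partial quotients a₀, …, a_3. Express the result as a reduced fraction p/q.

a_0 = 5: 5/1
a_1 = 10: 51/10
a_2 = 10: 515/101
a_3 = 10: 5201/1020

5201/1020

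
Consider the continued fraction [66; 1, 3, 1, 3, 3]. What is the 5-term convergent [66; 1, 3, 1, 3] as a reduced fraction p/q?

1269/19

Use the convergent recurrence hₖ = aₖ·hₖ₋₁ + hₖ₋₂ (and likewise for the denominators kₖ):
a_0 = 66: 66/1
a_1 = 1: 67/1
a_2 = 3: 267/4
a_3 = 1: 334/5
a_4 = 3: 1269/19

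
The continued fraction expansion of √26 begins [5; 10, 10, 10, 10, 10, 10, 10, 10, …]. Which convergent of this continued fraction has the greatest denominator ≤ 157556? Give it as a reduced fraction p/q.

530451/104030

a_0 = 5: 5/1  (≤ bound)
a_1 = 10: 51/10  (≤ bound)
a_2 = 10: 515/101  (≤ bound)
a_3 = 10: 5201/1020  (≤ bound)
a_4 = 10: 52525/10301  (≤ bound)
a_5 = 10: 530451/104030  (≤ bound)
a_6 = 10: 5357035/1050601  (> 157556, stop)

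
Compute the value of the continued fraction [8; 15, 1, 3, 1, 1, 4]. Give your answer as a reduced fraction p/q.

Start with 4.
1 + 1/(4/1) = 1 + 1/4 = 5/4
1 + 1/(5/4) = 1 + 4/5 = 9/5
3 + 1/(9/5) = 3 + 5/9 = 32/9
1 + 1/(32/9) = 1 + 9/32 = 41/32
15 + 1/(41/32) = 15 + 32/41 = 647/41
8 + 1/(647/41) = 8 + 41/647 = 5217/647

5217/647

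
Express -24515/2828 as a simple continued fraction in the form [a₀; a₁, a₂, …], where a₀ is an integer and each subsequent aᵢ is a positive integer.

[-9; 3, 55, 8, 2]

Apply division with remainder until the remainder is 0:
⌊-24515/2828⌋ = -9, remainder 937
⌊2828/937⌋ = 3, remainder 17
⌊937/17⌋ = 55, remainder 2
⌊17/2⌋ = 8, remainder 1
⌊2/1⌋ = 2, remainder 0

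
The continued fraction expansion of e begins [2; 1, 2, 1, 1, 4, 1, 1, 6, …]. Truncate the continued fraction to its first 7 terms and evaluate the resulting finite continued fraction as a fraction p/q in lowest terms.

106/39

a_0 = 2: 2/1
a_1 = 1: 3/1
a_2 = 2: 8/3
a_3 = 1: 11/4
a_4 = 1: 19/7
a_5 = 4: 87/32
a_6 = 1: 106/39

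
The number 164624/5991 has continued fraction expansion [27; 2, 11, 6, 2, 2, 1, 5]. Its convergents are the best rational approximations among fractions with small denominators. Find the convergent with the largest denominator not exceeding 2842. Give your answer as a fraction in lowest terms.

28825/1049

a_0 = 27: 27/1  (≤ bound)
a_1 = 2: 55/2  (≤ bound)
a_2 = 11: 632/23  (≤ bound)
a_3 = 6: 3847/140  (≤ bound)
a_4 = 2: 8326/303  (≤ bound)
a_5 = 2: 20499/746  (≤ bound)
a_6 = 1: 28825/1049  (≤ bound)
a_7 = 5: 164624/5991  (> 2842, stop)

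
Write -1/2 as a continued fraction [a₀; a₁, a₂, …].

[-1; 2]

-1 = -1·2 + 1, so a_0 = -1
2 = 2·1 + 0, so a_1 = 2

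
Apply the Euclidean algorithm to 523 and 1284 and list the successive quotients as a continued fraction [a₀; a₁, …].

523 = 0·1284 + 523, so a_0 = 0
1284 = 2·523 + 238, so a_1 = 2
523 = 2·238 + 47, so a_2 = 2
238 = 5·47 + 3, so a_3 = 5
47 = 15·3 + 2, so a_4 = 15
3 = 1·2 + 1, so a_5 = 1
2 = 2·1 + 0, so a_6 = 2

[0; 2, 2, 5, 15, 1, 2]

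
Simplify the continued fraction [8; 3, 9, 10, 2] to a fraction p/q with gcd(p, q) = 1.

4943/594

a_0 = 8: 8/1
a_1 = 3: 25/3
a_2 = 9: 233/28
a_3 = 10: 2355/283
a_4 = 2: 4943/594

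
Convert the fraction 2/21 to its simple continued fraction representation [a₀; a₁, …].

[0; 10, 2]

⌊2/21⌋ = 0, remainder 2
⌊21/2⌋ = 10, remainder 1
⌊2/1⌋ = 2, remainder 0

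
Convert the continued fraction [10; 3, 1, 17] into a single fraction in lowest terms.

728/71

Build up convergents one term at a time:
a_0 = 10: 10/1
a_1 = 3: 31/3
a_2 = 1: 41/4
a_3 = 17: 728/71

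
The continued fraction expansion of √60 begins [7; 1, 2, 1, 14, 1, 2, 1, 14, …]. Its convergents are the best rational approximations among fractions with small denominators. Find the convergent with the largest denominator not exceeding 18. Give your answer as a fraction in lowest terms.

31/4

a_0 = 7: 7/1  (≤ bound)
a_1 = 1: 8/1  (≤ bound)
a_2 = 2: 23/3  (≤ bound)
a_3 = 1: 31/4  (≤ bound)
a_4 = 14: 457/59  (> 18, stop)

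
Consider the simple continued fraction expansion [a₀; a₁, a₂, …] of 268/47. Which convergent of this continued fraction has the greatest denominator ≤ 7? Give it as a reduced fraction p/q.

40/7

List convergents until the denominator exceeds the bound:
a_0 = 5: 5/1  (≤ bound)
a_1 = 1: 6/1  (≤ bound)
a_2 = 2: 17/3  (≤ bound)
a_3 = 2: 40/7  (≤ bound)
a_4 = 1: 57/10  (> 7, stop)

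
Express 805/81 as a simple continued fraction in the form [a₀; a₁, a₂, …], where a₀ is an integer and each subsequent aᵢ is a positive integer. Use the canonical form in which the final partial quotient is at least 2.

[9; 1, 15, 5]

Apply division with remainder until the remainder is 0:
805 ÷ 81 → quotient 9, remainder 76
81 ÷ 76 → quotient 1, remainder 5
76 ÷ 5 → quotient 15, remainder 1
5 ÷ 1 → quotient 5, remainder 0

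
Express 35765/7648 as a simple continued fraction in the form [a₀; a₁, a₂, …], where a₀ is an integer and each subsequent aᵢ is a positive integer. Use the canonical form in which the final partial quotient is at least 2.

⌊35765/7648⌋ = 4, remainder 5173
⌊7648/5173⌋ = 1, remainder 2475
⌊5173/2475⌋ = 2, remainder 223
⌊2475/223⌋ = 11, remainder 22
⌊223/22⌋ = 10, remainder 3
⌊22/3⌋ = 7, remainder 1
⌊3/1⌋ = 3, remainder 0

[4; 1, 2, 11, 10, 7, 3]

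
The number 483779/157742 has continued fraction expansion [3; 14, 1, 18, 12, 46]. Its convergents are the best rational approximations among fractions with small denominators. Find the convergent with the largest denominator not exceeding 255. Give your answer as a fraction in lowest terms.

46/15

List convergents until the denominator exceeds the bound:
a_0 = 3: 3/1  (≤ bound)
a_1 = 14: 43/14  (≤ bound)
a_2 = 1: 46/15  (≤ bound)
a_3 = 18: 871/284  (> 255, stop)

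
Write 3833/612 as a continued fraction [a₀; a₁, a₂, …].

[6; 3, 1, 4, 32]

Repeatedly divide and take the remainder:
3833 = 6·612 + 161, so a_0 = 6
612 = 3·161 + 129, so a_1 = 3
161 = 1·129 + 32, so a_2 = 1
129 = 4·32 + 1, so a_3 = 4
32 = 32·1 + 0, so a_4 = 32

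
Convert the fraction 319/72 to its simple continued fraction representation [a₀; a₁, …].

319 = 4·72 + 31, so a_0 = 4
72 = 2·31 + 10, so a_1 = 2
31 = 3·10 + 1, so a_2 = 3
10 = 10·1 + 0, so a_3 = 10

[4; 2, 3, 10]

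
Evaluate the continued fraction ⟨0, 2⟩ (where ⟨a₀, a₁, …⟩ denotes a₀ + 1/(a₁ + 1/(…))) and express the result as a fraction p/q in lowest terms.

1/2

Collapse the nested fraction from the inside out:
Start with 2.
0 + 1/(2/1) = 0 + 1/2 = 1/2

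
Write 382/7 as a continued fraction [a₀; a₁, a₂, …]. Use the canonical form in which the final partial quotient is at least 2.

Repeatedly divide and take the remainder:
⌊382/7⌋ = 54, remainder 4
⌊7/4⌋ = 1, remainder 3
⌊4/3⌋ = 1, remainder 1
⌊3/1⌋ = 3, remainder 0

[54; 1, 1, 3]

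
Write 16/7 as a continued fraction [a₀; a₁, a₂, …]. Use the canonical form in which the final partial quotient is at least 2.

[2; 3, 2]

⌊16/7⌋ = 2, remainder 2
⌊7/2⌋ = 3, remainder 1
⌊2/1⌋ = 2, remainder 0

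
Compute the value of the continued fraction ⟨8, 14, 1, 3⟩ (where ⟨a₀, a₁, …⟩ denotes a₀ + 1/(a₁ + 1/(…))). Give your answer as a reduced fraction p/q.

Compute successive convergents:
a_0 = 8: 8/1
a_1 = 14: 113/14
a_2 = 1: 121/15
a_3 = 3: 476/59

476/59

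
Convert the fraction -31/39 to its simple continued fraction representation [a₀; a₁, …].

[-1; 4, 1, 7]

-31 ÷ 39 → quotient -1, remainder 8
39 ÷ 8 → quotient 4, remainder 7
8 ÷ 7 → quotient 1, remainder 1
7 ÷ 1 → quotient 7, remainder 0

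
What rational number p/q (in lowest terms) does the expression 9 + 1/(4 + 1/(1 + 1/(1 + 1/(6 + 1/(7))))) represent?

3891/422

Compute successive convergents:
a_0 = 9: 9/1
a_1 = 4: 37/4
a_2 = 1: 46/5
a_3 = 1: 83/9
a_4 = 6: 544/59
a_5 = 7: 3891/422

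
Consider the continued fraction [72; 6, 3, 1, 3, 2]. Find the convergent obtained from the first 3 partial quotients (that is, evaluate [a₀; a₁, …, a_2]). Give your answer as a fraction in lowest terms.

1371/19

a_0 = 72: 72/1
a_1 = 6: 433/6
a_2 = 3: 1371/19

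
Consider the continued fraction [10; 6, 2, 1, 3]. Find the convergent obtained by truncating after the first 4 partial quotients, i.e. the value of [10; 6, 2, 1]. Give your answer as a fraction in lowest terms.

193/19

Compute successive convergents:
a_0 = 10: 10/1
a_1 = 6: 61/6
a_2 = 2: 132/13
a_3 = 1: 193/19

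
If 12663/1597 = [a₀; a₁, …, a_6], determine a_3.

7

12663 = 7·1597 + 1484, so a_0 = 7
1597 = 1·1484 + 113, so a_1 = 1
1484 = 13·113 + 15, so a_2 = 13
113 = 7·15 + 8, so a_3 = 7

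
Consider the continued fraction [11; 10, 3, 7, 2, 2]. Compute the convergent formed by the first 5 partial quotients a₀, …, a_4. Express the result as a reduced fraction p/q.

5382/485

a_0 = 11: 11/1
a_1 = 10: 111/10
a_2 = 3: 344/31
a_3 = 7: 2519/227
a_4 = 2: 5382/485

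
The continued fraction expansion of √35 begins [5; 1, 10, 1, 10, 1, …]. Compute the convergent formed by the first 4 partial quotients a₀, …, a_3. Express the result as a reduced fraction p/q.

Work from the innermost term outward:
Start with 1.
10 + 1/(1/1) = 10 + 1/1 = 11/1
1 + 1/(11/1) = 1 + 1/11 = 12/11
5 + 1/(12/11) = 5 + 11/12 = 71/12

71/12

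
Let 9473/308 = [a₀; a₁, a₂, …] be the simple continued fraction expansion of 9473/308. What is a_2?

3

9473 ÷ 308 → quotient 30, remainder 233
308 ÷ 233 → quotient 1, remainder 75
233 ÷ 75 → quotient 3, remainder 8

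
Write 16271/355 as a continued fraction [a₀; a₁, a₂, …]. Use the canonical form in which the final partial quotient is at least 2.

Apply division with remainder until the remainder is 0:
16271 ÷ 355 → quotient 45, remainder 296
355 ÷ 296 → quotient 1, remainder 59
296 ÷ 59 → quotient 5, remainder 1
59 ÷ 1 → quotient 59, remainder 0

[45; 1, 5, 59]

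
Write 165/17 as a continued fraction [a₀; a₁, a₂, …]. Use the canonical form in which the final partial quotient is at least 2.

⌊165/17⌋ = 9, remainder 12
⌊17/12⌋ = 1, remainder 5
⌊12/5⌋ = 2, remainder 2
⌊5/2⌋ = 2, remainder 1
⌊2/1⌋ = 2, remainder 0

[9; 1, 2, 2, 2]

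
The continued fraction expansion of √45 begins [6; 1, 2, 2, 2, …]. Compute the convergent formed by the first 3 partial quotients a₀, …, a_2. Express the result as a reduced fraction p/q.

Start with 2.
1 + 1/(2/1) = 1 + 1/2 = 3/2
6 + 1/(3/2) = 6 + 2/3 = 20/3

20/3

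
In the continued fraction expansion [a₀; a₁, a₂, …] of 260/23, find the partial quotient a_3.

Repeatedly divide and take the remainder:
260 = 11·23 + 7, so a_0 = 11
23 = 3·7 + 2, so a_1 = 3
7 = 3·2 + 1, so a_2 = 3
2 = 2·1 + 0, so a_3 = 2

2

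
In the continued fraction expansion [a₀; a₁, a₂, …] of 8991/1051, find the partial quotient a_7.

Apply division with remainder until the remainder is 0:
8991 ÷ 1051 → quotient 8, remainder 583
1051 ÷ 583 → quotient 1, remainder 468
583 ÷ 468 → quotient 1, remainder 115
468 ÷ 115 → quotient 4, remainder 8
115 ÷ 8 → quotient 14, remainder 3
8 ÷ 3 → quotient 2, remainder 2
3 ÷ 2 → quotient 1, remainder 1
2 ÷ 1 → quotient 2, remainder 0

2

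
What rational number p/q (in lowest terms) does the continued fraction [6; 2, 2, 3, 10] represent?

Starting at the tail and folding back:
Start with 10.
3 + 1/(10/1) = 3 + 1/10 = 31/10
2 + 1/(31/10) = 2 + 10/31 = 72/31
2 + 1/(72/31) = 2 + 31/72 = 175/72
6 + 1/(175/72) = 6 + 72/175 = 1122/175

1122/175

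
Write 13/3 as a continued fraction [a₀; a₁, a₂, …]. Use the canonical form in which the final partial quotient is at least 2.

⌊13/3⌋ = 4, remainder 1
⌊3/1⌋ = 3, remainder 0

[4; 3]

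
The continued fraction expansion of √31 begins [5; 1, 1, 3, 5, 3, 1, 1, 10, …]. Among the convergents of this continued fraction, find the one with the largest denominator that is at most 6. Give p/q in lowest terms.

11/2

a_0 = 5: 5/1  (≤ bound)
a_1 = 1: 6/1  (≤ bound)
a_2 = 1: 11/2  (≤ bound)
a_3 = 3: 39/7  (> 6, stop)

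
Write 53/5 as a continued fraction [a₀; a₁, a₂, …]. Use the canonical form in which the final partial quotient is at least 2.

[10; 1, 1, 2]

53 ÷ 5 → quotient 10, remainder 3
5 ÷ 3 → quotient 1, remainder 2
3 ÷ 2 → quotient 1, remainder 1
2 ÷ 1 → quotient 2, remainder 0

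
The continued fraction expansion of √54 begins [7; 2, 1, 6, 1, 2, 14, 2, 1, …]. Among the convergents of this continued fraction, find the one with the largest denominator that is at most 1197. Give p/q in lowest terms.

6959/947

List convergents until the denominator exceeds the bound:
a_0 = 7: 7/1  (≤ bound)
a_1 = 2: 15/2  (≤ bound)
a_2 = 1: 22/3  (≤ bound)
a_3 = 6: 147/20  (≤ bound)
a_4 = 1: 169/23  (≤ bound)
a_5 = 2: 485/66  (≤ bound)
a_6 = 14: 6959/947  (≤ bound)
a_7 = 2: 14403/1960  (> 1197, stop)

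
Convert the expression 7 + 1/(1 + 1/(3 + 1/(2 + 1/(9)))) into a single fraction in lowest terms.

Use the convergent recurrence hₖ = aₖ·hₖ₋₁ + hₖ₋₂ (and likewise for the denominators kₖ):
a_0 = 7: 7/1
a_1 = 1: 8/1
a_2 = 3: 31/4
a_3 = 2: 70/9
a_4 = 9: 661/85

661/85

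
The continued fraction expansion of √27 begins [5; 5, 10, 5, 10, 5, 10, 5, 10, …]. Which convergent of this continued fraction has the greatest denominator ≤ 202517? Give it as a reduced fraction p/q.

716035/137801

a_0 = 5: 5/1  (≤ bound)
a_1 = 5: 26/5  (≤ bound)
a_2 = 10: 265/51  (≤ bound)
a_3 = 5: 1351/260  (≤ bound)
a_4 = 10: 13775/2651  (≤ bound)
a_5 = 5: 70226/13515  (≤ bound)
a_6 = 10: 716035/137801  (≤ bound)
a_7 = 5: 3650401/702520  (> 202517, stop)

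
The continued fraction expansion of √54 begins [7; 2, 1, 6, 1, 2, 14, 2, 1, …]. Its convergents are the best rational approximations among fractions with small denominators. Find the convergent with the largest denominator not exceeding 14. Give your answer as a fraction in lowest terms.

a_0 = 7: 7/1  (≤ bound)
a_1 = 2: 15/2  (≤ bound)
a_2 = 1: 22/3  (≤ bound)
a_3 = 6: 147/20  (> 14, stop)

22/3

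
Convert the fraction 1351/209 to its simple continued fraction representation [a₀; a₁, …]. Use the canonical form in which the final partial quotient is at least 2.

Run the Euclidean algorithm, recording each quotient:
⌊1351/209⌋ = 6, remainder 97
⌊209/97⌋ = 2, remainder 15
⌊97/15⌋ = 6, remainder 7
⌊15/7⌋ = 2, remainder 1
⌊7/1⌋ = 7, remainder 0

[6; 2, 6, 2, 7]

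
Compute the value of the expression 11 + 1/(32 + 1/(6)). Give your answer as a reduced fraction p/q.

Build up convergents one term at a time:
a_0 = 11: 11/1
a_1 = 32: 353/32
a_2 = 6: 2129/193

2129/193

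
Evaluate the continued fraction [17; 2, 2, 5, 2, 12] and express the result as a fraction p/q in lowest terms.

12794/735

Collapse the nested fraction from the inside out:
Start with 12.
2 + 1/(12/1) = 2 + 1/12 = 25/12
5 + 1/(25/12) = 5 + 12/25 = 137/25
2 + 1/(137/25) = 2 + 25/137 = 299/137
2 + 1/(299/137) = 2 + 137/299 = 735/299
17 + 1/(735/299) = 17 + 299/735 = 12794/735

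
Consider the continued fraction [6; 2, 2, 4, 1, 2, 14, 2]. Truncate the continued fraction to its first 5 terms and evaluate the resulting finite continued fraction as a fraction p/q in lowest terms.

173/27

Starting at the tail and folding back:
Start with 1.
4 + 1/(1/1) = 4 + 1/1 = 5/1
2 + 1/(5/1) = 2 + 1/5 = 11/5
2 + 1/(11/5) = 2 + 5/11 = 27/11
6 + 1/(27/11) = 6 + 11/27 = 173/27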